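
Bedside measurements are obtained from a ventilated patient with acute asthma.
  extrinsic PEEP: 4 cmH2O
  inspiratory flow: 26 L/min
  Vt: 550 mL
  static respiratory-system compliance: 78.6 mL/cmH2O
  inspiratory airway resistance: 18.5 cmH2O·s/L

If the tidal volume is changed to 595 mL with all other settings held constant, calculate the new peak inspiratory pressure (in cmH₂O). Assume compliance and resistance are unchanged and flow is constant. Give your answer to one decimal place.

19.6

Flow: 26 L/min ÷ 60 = 0.4333 L/s.
PIP = Vt/C + R·V̇ + PEEP (constant-flow equation of motion).
Only the elastic term changes: ΔPIP = ΔVt / C = (595 − 550) / 78.6 = 0.5725 cmH2O.
Original PIP = 550/78.6 + 18.5×0.4333 + 4 = 19.014 cmH2O; new PIP = 19.014 + (0.5725) = 19.587 cmH2O.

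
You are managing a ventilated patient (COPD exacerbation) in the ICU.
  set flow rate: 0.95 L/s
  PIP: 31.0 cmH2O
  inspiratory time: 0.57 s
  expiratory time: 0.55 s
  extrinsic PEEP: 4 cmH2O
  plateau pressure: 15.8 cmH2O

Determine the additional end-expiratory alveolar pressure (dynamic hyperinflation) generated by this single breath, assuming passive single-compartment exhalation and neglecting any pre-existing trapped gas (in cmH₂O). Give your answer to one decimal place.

Vt = flow × Ti = 0.95 L/s × 0.57 s × 1000 mL/L = 541.5 mL.
R = (PIP − Pplat)/V̇ = (31.0 − 15.8) / 0.95 = 15.2/0.95 = 16.0 cmH2O·s/L.
C = Vt/(Pplat − PEEP) = 541.5 / (15.8 − 4) = 541.5/11.8 = 45.89 mL/cmH2O.
τ = R × C = 16.0 × 0.04589 L/cmH2O = 0.7342 s.
Fraction remaining = e^(−Te/τ) = e^(−0.55/0.7342) = 0.4728; trapped volume = 541.5 × 0.4728 = 256.02 mL.
Additional alveolar pressure from trapping ≈ V_trapped / C = 256.02 / 45.89 = 5.579 cmH2O.

5.6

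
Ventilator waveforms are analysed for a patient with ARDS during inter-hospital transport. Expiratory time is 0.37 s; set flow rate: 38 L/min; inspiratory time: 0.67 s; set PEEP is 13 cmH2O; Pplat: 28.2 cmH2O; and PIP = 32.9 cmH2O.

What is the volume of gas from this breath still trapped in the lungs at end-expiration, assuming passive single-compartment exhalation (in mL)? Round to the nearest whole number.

Flow: 38 L/min ÷ 60 = 0.6333 L/s.
Vt = flow × Ti = 0.6333 L/s × 0.67 s × 1000 mL/L = 424.31 mL.
R = (PIP − Pplat)/V̇ = (32.9 − 28.2) / 0.6333 = 4.7/0.6333 = 7.421 cmH2O·s/L.
C = Vt/(Pplat − PEEP) = 424.31 / (28.2 − 13) = 424.31/15.2 = 27.915 mL/cmH2O.
τ = R × C = 7.421 × 0.02792 L/cmH2O = 0.2072 s.
Fraction remaining = e^(−Te/τ) = e^(−0.37/0.2072) = 0.1677.
Trapped volume = 424.31 × 0.1677 = 71.157 mL.

71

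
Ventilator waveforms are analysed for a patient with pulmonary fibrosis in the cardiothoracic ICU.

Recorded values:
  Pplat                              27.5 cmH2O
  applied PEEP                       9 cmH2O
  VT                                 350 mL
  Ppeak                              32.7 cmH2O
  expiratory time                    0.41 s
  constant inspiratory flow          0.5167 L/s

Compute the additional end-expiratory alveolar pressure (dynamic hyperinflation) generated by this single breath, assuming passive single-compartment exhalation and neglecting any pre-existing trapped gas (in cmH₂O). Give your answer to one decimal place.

2.1

R = (PIP − Pplat)/V̇ = (32.7 − 27.5) / 0.5167 = 5.2/0.5167 = 10.064 cmH2O·s/L.
C = Vt/(Pplat − PEEP) = 350.0 / (27.5 − 9) = 350.0/18.5 = 18.919 mL/cmH2O.
τ = R × C = 10.064 × 0.01892 L/cmH2O = 0.1904 s.
Fraction remaining = e^(−Te/τ) = e^(−0.41/0.1904) = 0.1161; trapped volume = 350.0 × 0.1161 = 40.635 mL.
Additional alveolar pressure from trapping ≈ V_trapped / C = 40.635 / 18.919 = 2.148 cmH2O.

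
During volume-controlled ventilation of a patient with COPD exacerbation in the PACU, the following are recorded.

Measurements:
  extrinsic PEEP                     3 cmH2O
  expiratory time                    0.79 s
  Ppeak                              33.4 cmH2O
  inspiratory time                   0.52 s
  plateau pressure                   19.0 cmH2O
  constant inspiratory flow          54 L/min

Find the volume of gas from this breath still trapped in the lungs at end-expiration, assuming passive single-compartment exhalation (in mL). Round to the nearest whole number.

87

Flow: 54 L/min ÷ 60 = 0.9 L/s.
Vt = flow × Ti = 0.9 L/s × 0.52 s × 1000 mL/L = 468.0 mL.
R = (PIP − Pplat)/V̇ = (33.4 − 19.0) / 0.9 = 14.4/0.9 = 16.0 cmH2O·s/L.
C = Vt/(Pplat − PEEP) = 468.0 / (19.0 − 3) = 468.0/16.0 = 29.25 mL/cmH2O.
τ = R × C = 16.0 × 0.02925 L/cmH2O = 0.468 s.
Fraction remaining = e^(−Te/τ) = e^(−0.79/0.468) = 0.1849.
Trapped volume = 468.0 × 0.1849 = 86.533 mL.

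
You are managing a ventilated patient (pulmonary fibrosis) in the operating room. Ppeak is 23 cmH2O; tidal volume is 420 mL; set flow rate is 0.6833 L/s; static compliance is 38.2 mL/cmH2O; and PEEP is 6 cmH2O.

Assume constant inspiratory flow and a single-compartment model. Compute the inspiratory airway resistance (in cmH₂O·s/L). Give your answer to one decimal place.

Equation of motion (constant flow): PIP = Vt/C + R·V̇ + PEEP.
R·V̇ = PIP − Vt/C − PEEP = 23 − 420/38.2 − 6 = 23 − 10.995 − 6 = 6.005 cmH2O.
R = 6.005 / 0.6833 = 8.788 cmH2O·s/L.

8.8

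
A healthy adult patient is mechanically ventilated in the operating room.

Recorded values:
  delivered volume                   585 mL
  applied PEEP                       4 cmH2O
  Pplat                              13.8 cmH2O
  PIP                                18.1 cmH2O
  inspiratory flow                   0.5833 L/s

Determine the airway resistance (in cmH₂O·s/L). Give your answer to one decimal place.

Raw = (PIP − Pplat) / flow = (18.1 − 13.8) / 0.5833 = 4.3 / 0.5833 = 7.372 cmH2O·s/L.

7.4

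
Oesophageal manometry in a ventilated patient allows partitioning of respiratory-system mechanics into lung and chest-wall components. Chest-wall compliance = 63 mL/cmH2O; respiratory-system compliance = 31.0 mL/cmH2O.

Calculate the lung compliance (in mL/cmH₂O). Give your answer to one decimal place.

61.0

1/CL = 1/Crs − 1/Ccw.
1/CL = 1/31.0 − 1/63 = 0.01639.
CL = 61.013 mL/cmH2O.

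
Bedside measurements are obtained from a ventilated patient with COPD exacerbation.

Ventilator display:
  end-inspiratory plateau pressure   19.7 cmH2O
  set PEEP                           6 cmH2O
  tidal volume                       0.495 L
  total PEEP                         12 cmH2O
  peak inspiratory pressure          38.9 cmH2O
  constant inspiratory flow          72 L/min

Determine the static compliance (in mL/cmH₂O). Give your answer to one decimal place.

End-expiratory occlusion gives total PEEP = 12 cmH2O (intrinsic PEEP = 12 − 6 = 6). Use total PEEP for the elastic gradient.
Cstat = Vt / (Pplat − PEEPtotal) = 495 / (19.7 − 12) = 495 / 7.7 = 64.286 mL/cmH2O.

64.3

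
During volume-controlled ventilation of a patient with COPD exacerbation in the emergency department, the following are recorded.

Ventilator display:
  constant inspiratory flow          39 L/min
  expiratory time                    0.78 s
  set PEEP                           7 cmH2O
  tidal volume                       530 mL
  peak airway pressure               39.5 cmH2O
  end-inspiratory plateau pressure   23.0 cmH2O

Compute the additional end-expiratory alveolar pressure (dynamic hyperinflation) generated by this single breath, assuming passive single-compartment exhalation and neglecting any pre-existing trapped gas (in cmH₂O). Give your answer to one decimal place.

6.3

Flow: 39 L/min ÷ 60 = 0.65 L/s.
R = (PIP − Pplat)/V̇ = (39.5 − 23.0) / 0.65 = 16.5/0.65 = 25.385 cmH2O·s/L.
C = Vt/(Pplat − PEEP) = 530.0 / (23.0 − 7) = 530.0/16.0 = 33.125 mL/cmH2O.
τ = R × C = 25.385 × 0.03313 L/cmH2O = 0.841 s.
Fraction remaining = e^(−Te/τ) = e^(−0.78/0.841) = 0.3956; trapped volume = 530.0 × 0.3956 = 209.67 mL.
Additional alveolar pressure from trapping ≈ V_trapped / C = 209.67 / 33.125 = 6.33 cmH2O.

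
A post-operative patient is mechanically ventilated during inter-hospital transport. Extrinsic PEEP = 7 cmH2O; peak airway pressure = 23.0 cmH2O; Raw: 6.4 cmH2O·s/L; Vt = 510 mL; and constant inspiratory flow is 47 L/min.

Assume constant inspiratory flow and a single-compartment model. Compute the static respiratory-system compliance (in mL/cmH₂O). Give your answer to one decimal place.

Flow: 47 L/min ÷ 60 = 0.7833 L/s.
Equation of motion (constant flow): PIP = Vt/C + R·V̇ + PEEP.
Vt/C = PIP − R·V̇ − PEEP = 23.0 − 6.4×0.7833 − 7 = 23.0 − 5.013 − 7 = 10.987 cmH2O.
C = Vt / 10.987 = 510 / 10.987 = 46.418 mL/cmH2O.

46.4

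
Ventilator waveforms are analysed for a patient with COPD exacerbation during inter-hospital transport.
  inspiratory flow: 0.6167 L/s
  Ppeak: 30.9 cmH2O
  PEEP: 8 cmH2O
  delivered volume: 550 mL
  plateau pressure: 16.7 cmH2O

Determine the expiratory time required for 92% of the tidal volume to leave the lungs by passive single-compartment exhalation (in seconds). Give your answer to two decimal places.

3.68

R = (PIP − Pplat)/V̇ = (30.9 − 16.7) / 0.6167 = 14.2/0.6167 = 23.026 cmH2O·s/L.
C = Vt/(Pplat − PEEP) = 550.0 / (16.7 − 8) = 550.0/8.7 = 63.218 mL/cmH2O.
τ = R × C = 23.026 × 0.06322 L/cmH2O = 1.456 s.
t = −τ·ln(1 − 0.92) = −1.456·ln(0.08) = 3.677 s.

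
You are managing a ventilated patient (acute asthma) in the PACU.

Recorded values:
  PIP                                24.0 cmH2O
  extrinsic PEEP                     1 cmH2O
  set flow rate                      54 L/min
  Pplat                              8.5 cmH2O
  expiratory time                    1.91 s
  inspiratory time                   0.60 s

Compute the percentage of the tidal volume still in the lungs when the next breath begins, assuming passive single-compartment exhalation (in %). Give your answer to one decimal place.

21.4

Flow: 54 L/min ÷ 60 = 0.9 L/s.
Vt = flow × Ti = 0.9 L/s × 0.60 s × 1000 mL/L = 540.0 mL.
R = (PIP − Pplat)/V̇ = (24.0 − 8.5) / 0.9 = 15.5/0.9 = 17.222 cmH2O·s/L.
C = Vt/(Pplat − PEEP) = 540.0 / (8.5 − 1) = 540.0/7.5 = 72.0 mL/cmH2O.
τ = R × C = 17.222 × 0.072 L/cmH2O = 1.24 s.
Fraction remaining at end-expiration = e^(−Te/τ) = e^(−1.91/1.24) = 0.2143 → 21.43%.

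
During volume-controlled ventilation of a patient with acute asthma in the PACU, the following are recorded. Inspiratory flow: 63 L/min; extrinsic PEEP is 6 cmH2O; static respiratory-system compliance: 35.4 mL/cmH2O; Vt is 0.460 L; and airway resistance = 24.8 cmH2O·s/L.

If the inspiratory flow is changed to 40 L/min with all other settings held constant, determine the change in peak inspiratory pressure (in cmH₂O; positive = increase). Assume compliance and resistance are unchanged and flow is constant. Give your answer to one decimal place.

Flow: 63 L/min ÷ 60 = 1.05 L/s.
New flow: 40 L/min ÷ 60 = 0.6667 L/s.
PIP = Vt/C + R·V̇ + PEEP (constant-flow equation of motion).
Only the resistive term changes: ΔPIP = R × ΔV̇ = 24.8 × (0.6667 − 1.05) = 24.8 × -0.3833 = -9.506 cmH2O.

-9.5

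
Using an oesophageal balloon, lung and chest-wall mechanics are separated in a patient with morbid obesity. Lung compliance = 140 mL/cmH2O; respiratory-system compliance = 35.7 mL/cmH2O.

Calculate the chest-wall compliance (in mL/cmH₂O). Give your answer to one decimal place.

1/Ccw = 1/Crs − 1/CL.
1/Ccw = 1/35.7 − 1/140 = 0.02087.
Ccw = 47.916 mL/cmH2O.

47.9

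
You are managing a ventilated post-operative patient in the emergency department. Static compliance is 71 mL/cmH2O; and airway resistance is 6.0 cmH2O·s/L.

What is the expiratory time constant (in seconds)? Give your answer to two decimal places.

0.43

τ = R × C = 6.0 × 71 mL/cmH2O = 6.0 × 0.071 L/cmH2O = 0.426 s.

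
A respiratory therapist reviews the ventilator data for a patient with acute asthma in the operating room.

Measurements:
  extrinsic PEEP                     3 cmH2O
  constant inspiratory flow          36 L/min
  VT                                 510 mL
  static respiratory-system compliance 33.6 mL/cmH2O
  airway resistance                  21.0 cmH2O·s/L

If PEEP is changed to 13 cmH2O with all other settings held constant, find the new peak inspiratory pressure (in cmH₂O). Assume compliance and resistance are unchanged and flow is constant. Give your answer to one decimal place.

Flow: 36 L/min ÷ 60 = 0.6 L/s.
PIP = Vt/C + R·V̇ + PEEP (constant-flow equation of motion).
Only the baseline term changes: ΔPIP = ΔPEEP = 13 − 3 = 10.0 cmH2O.
Original PIP = 510/33.6 + 21.0×0.6 + 3 = 30.779 cmH2O; new PIP = 30.779 + (10.0) = 40.779 cmH2O.

40.8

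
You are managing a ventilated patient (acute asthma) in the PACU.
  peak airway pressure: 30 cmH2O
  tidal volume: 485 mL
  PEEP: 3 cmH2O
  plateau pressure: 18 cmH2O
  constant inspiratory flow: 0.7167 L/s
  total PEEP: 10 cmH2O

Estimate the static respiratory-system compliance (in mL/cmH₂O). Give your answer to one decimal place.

60.6

End-expiratory occlusion gives total PEEP = 10 cmH2O (intrinsic PEEP = 10 − 3 = 7). Use total PEEP for the elastic gradient.
Cstat = Vt / (Pplat − PEEPtotal) = 485 / (18 − 10) = 485 / 8.0 = 60.625 mL/cmH2O.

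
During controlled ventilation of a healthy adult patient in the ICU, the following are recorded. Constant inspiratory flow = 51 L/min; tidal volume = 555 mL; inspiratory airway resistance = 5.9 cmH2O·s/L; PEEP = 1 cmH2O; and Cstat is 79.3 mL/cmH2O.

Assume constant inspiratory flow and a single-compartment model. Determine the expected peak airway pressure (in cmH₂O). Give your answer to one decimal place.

Flow: 51 L/min ÷ 60 = 0.85 L/s.
Equation of motion (constant flow): PIP = Vt/C + R·V̇ + PEEP.
PIP = 555/79.3 + 5.9×0.85 + 1 = 6.999 + 5.015 + 1 = 13.014 cmH2O.

13.0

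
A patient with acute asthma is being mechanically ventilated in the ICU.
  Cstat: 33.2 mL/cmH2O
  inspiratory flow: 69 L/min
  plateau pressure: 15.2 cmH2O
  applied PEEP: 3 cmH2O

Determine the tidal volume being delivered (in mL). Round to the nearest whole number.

Vt = Cstat × (Pplat − PEEP) = 33.2 × (15.2 − 3) = 33.2 × 12.2 = 405.04 mL.

405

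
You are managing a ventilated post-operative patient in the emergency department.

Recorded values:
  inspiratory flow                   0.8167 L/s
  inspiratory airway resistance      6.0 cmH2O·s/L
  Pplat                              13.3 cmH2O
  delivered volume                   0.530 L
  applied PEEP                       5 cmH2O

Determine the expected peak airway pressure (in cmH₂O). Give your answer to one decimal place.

PIP = Pplat + Raw × flow = 13.3 + 6.0 × 0.8167 = 13.3 + 4.9 = 18.2 cmH2O.

18.2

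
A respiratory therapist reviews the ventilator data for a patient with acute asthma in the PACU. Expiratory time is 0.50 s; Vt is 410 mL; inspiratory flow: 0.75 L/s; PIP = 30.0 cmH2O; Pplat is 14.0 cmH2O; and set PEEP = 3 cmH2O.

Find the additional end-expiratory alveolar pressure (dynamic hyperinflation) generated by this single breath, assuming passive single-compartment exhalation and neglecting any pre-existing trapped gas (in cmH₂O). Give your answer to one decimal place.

R = (PIP − Pplat)/V̇ = (30.0 − 14.0) / 0.75 = 16.0/0.75 = 21.333 cmH2O·s/L.
C = Vt/(Pplat − PEEP) = 410.0 / (14.0 − 3) = 410.0/11.0 = 37.273 mL/cmH2O.
τ = R × C = 21.333 × 0.03727 L/cmH2O = 0.7951 s.
Fraction remaining = e^(−Te/τ) = e^(−0.50/0.7951) = 0.5332; trapped volume = 410.0 × 0.5332 = 218.61 mL.
Additional alveolar pressure from trapping ≈ V_trapped / C = 218.61 / 37.273 = 5.865 cmH2O.

5.9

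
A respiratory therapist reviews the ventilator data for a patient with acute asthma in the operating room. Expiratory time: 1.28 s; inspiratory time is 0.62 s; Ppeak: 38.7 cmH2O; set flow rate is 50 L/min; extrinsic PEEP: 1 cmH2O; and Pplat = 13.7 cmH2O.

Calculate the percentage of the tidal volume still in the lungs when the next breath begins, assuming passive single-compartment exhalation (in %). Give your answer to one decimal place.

35.0

Flow: 50 L/min ÷ 60 = 0.8333 L/s.
Vt = flow × Ti = 0.8333 L/s × 0.62 s × 1000 mL/L = 516.65 mL.
R = (PIP − Pplat)/V̇ = (38.7 − 13.7) / 0.8333 = 25.0/0.8333 = 30.001 cmH2O·s/L.
C = Vt/(Pplat − PEEP) = 516.65 / (13.7 − 1) = 516.65/12.7 = 40.681 mL/cmH2O.
τ = R × C = 30.001 × 0.04068 L/cmH2O = 1.22 s.
Fraction remaining at end-expiration = e^(−Te/τ) = e^(−1.28/1.22) = 0.3502 → 35.02%.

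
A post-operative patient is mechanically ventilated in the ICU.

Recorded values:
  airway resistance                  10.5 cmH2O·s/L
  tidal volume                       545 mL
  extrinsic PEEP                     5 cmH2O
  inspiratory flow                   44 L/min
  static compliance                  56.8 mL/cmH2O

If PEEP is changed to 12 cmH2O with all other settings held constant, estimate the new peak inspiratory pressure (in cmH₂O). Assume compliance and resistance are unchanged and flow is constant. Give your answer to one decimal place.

29.3

Flow: 44 L/min ÷ 60 = 0.7333 L/s.
PIP = Vt/C + R·V̇ + PEEP (constant-flow equation of motion).
Only the baseline term changes: ΔPIP = ΔPEEP = 12 − 5 = 7.0 cmH2O.
Original PIP = 545/56.8 + 10.5×0.7333 + 5 = 22.295 cmH2O; new PIP = 22.295 + (7.0) = 29.295 cmH2O.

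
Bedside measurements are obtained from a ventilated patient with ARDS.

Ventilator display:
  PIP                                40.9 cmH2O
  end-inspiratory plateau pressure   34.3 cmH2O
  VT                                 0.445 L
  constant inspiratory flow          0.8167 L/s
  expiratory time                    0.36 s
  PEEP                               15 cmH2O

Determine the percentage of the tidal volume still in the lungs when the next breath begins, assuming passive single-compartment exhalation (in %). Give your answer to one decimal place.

14.5

R = (PIP − Pplat)/V̇ = (40.9 − 34.3) / 0.8167 = 6.6/0.8167 = 8.081 cmH2O·s/L.
C = Vt/(Pplat − PEEP) = 445.0 / (34.3 − 15) = 445.0/19.3 = 23.057 mL/cmH2O.
τ = R × C = 8.081 × 0.02306 L/cmH2O = 0.1863 s.
Fraction remaining at end-expiration = e^(−Te/τ) = e^(−0.36/0.1863) = 0.1448 → 14.48%.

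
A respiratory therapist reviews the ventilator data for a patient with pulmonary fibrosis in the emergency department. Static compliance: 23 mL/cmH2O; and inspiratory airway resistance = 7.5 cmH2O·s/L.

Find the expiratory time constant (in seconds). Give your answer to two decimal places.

τ = R × C = 7.5 × 23 mL/cmH2O = 7.5 × 0.023 L/cmH2O = 0.1725 s.

0.17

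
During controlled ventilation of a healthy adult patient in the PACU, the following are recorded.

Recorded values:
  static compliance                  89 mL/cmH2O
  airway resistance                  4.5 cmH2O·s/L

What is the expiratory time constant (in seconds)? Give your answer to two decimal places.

τ = R × C = 4.5 × 89 mL/cmH2O = 4.5 × 0.089 L/cmH2O = 0.4005 s.

0.40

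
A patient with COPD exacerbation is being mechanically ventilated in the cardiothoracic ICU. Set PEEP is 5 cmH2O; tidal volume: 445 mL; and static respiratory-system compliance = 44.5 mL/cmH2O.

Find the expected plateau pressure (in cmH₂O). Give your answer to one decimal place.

Pplat = PEEP + Vt / Cstat = 5 + 445 / 44.5 = 5 + 10.0 = 15.0 cmH2O.

15.0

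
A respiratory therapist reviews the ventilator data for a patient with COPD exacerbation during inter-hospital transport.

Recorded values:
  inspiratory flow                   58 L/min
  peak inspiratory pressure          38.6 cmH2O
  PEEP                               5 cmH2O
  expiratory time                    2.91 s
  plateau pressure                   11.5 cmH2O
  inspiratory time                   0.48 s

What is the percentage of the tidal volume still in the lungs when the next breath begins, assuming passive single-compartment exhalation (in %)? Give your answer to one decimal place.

23.4

Flow: 58 L/min ÷ 60 = 0.9667 L/s.
Vt = flow × Ti = 0.9667 L/s × 0.48 s × 1000 mL/L = 464.02 mL.
R = (PIP − Pplat)/V̇ = (38.6 − 11.5) / 0.9667 = 27.1/0.9667 = 28.034 cmH2O·s/L.
C = Vt/(Pplat − PEEP) = 464.02 / (11.5 − 5) = 464.02/6.5 = 71.388 mL/cmH2O.
τ = R × C = 28.034 × 0.07139 L/cmH2O = 2.001 s.
Fraction remaining at end-expiration = e^(−Te/τ) = e^(−2.91/2.001) = 0.2336 → 23.36%.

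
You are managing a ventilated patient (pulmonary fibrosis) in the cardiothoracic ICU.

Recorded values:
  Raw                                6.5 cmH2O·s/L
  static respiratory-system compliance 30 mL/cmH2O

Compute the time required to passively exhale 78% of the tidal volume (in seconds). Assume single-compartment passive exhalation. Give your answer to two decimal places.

0.30

τ = R × C = 6.5 × 30 mL/cmH2O = 6.5 × 0.030 L/cmH2O = 0.195 s.
Exhaled fraction f = 1 − e^(−t/τ) → t = −τ·ln(1 − f) = −0.195·ln(0.22) = 0.2953 s.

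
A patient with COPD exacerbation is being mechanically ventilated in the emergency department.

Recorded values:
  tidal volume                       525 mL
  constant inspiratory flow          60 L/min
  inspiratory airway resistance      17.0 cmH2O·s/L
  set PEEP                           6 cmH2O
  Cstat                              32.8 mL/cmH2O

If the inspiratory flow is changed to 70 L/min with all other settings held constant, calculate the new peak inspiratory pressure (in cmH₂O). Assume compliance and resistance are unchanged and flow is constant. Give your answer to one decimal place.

Flow: 60 L/min ÷ 60 = 1 L/s.
New flow: 70 L/min ÷ 60 = 1.1667 L/s.
PIP = Vt/C + R·V̇ + PEEP (constant-flow equation of motion).
Only the resistive term changes: ΔPIP = R × ΔV̇ = 17.0 × (1.1667 − 1) = 17.0 × 0.1667 = 2.834 cmH2O.
Original PIP = 525/32.8 + 17.0×1 + 6 = 39.006 cmH2O; new PIP = 39.006 + (2.834) = 41.84 cmH2O.

41.8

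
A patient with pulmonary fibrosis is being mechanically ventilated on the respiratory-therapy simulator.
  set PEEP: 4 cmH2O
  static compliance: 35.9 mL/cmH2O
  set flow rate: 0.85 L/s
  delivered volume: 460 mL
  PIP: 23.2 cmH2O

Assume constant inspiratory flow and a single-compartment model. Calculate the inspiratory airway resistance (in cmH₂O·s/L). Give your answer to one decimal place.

7.5

Equation of motion (constant flow): PIP = Vt/C + R·V̇ + PEEP.
R·V̇ = PIP − Vt/C − PEEP = 23.2 − 460/35.9 − 4 = 23.2 − 12.813 − 4 = 6.387 cmH2O.
R = 6.387 / 0.85 = 7.514 cmH2O·s/L.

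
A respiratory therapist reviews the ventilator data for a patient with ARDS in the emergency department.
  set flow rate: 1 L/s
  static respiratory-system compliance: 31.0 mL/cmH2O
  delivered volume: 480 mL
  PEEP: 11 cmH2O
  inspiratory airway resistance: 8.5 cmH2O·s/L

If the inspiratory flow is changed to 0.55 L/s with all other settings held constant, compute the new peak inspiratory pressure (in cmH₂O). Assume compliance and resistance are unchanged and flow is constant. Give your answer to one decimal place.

31.2

PIP = Vt/C + R·V̇ + PEEP (constant-flow equation of motion).
Only the resistive term changes: ΔPIP = R × ΔV̇ = 8.5 × (0.55 − 1) = 8.5 × -0.45 = -3.825 cmH2O.
Original PIP = 480/31.0 + 8.5×1 + 11 = 34.984 cmH2O; new PIP = 34.984 + (-3.825) = 31.159 cmH2O.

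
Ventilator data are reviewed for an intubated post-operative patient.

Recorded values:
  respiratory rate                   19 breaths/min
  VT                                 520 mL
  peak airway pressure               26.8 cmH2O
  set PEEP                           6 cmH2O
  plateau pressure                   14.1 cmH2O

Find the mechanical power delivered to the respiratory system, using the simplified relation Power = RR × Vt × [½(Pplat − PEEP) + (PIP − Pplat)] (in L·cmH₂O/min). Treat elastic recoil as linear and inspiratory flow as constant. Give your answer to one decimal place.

Per-breath work = Vt × [½(Pplat−PEEP) + (PIP−Pplat)] = 0.520 × [0.5×8.1 + 12.7] = 0.520 × 16.75 = 8.71 L·cmH2O.
Power = 19 × 8.71 = 165.49 L·cmH2O/min.

165.5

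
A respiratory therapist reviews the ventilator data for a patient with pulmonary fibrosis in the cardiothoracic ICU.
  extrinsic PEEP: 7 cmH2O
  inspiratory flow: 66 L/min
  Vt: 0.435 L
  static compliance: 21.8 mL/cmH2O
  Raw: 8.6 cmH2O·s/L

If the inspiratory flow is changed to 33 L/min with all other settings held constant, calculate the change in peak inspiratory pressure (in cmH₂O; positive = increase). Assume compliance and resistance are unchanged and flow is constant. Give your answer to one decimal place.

Flow: 66 L/min ÷ 60 = 1.1 L/s.
New flow: 33 L/min ÷ 60 = 0.55 L/s.
PIP = Vt/C + R·V̇ + PEEP (constant-flow equation of motion).
Only the resistive term changes: ΔPIP = R × ΔV̇ = 8.6 × (0.55 − 1.1) = 8.6 × -0.55 = -4.73 cmH2O.

-4.7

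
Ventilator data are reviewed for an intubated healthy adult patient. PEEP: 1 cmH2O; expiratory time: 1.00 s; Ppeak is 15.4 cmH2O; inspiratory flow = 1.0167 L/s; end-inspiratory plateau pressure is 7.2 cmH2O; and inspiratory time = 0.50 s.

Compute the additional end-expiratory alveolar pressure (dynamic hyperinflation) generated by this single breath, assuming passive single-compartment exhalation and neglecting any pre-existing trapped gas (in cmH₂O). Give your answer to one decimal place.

1.4

Vt = flow × Ti = 1.0167 L/s × 0.50 s × 1000 mL/L = 508.35 mL.
R = (PIP − Pplat)/V̇ = (15.4 − 7.2) / 1.0167 = 8.2/1.0167 = 8.065 cmH2O·s/L.
C = Vt/(Pplat − PEEP) = 508.35 / (7.2 − 1) = 508.35/6.2 = 81.992 mL/cmH2O.
τ = R × C = 8.065 × 0.08199 L/cmH2O = 0.6612 s.
Fraction remaining = e^(−Te/τ) = e^(−1.00/0.6612) = 0.2204; trapped volume = 508.35 × 0.2204 = 112.04 mL.
Additional alveolar pressure from trapping ≈ V_trapped / C = 112.04 / 81.992 = 1.366 cmH2O.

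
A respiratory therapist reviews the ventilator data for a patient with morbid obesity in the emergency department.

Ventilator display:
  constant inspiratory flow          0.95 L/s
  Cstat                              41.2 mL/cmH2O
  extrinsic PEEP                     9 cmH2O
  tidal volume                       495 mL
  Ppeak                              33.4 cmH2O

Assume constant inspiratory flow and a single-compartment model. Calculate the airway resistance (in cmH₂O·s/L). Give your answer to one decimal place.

13.0

Equation of motion (constant flow): PIP = Vt/C + R·V̇ + PEEP.
R·V̇ = PIP − Vt/C − PEEP = 33.4 − 495/41.2 − 9 = 33.4 − 12.015 − 9 = 12.385 cmH2O.
R = 12.385 / 0.95 = 13.037 cmH2O·s/L.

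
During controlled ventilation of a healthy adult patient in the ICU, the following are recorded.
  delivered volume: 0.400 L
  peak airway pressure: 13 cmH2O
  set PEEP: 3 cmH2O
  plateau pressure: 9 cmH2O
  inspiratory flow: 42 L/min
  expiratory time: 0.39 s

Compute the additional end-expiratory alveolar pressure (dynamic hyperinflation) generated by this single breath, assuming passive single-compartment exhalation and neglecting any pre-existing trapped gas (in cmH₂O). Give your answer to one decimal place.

2.2

Flow: 42 L/min ÷ 60 = 0.7 L/s.
R = (PIP − Pplat)/V̇ = (13 − 9) / 0.7 = 4.0/0.7 = 5.714 cmH2O·s/L.
C = Vt/(Pplat − PEEP) = 400.0 / (9 − 3) = 400.0/6.0 = 66.667 mL/cmH2O.
τ = R × C = 5.714 × 0.06667 L/cmH2O = 0.381 s.
Fraction remaining = e^(−Te/τ) = e^(−0.39/0.381) = 0.3593; trapped volume = 400.0 × 0.3593 = 143.72 mL.
Additional alveolar pressure from trapping ≈ V_trapped / C = 143.72 / 66.667 = 2.156 cmH2O.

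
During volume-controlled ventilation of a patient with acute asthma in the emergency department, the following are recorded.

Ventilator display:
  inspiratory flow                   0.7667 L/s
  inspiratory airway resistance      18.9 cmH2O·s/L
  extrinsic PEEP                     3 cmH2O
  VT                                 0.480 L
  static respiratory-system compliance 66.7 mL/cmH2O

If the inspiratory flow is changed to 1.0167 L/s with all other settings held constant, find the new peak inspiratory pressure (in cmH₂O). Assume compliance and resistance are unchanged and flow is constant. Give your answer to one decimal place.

29.4

PIP = Vt/C + R·V̇ + PEEP (constant-flow equation of motion).
Only the resistive term changes: ΔPIP = R × ΔV̇ = 18.9 × (1.0167 − 0.7667) = 18.9 × 0.25 = 4.725 cmH2O.
Original PIP = 480/66.7 + 18.9×0.7667 + 3 = 24.687 cmH2O; new PIP = 24.687 + (4.725) = 29.412 cmH2O.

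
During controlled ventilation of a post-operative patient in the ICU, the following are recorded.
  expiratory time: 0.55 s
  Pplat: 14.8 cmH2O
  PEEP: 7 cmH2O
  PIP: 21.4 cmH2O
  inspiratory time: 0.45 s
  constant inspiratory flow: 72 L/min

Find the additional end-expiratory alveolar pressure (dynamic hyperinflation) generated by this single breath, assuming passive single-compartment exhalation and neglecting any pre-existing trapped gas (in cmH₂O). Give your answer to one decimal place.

1.8

Flow: 72 L/min ÷ 60 = 1.2 L/s.
Vt = flow × Ti = 1.2 L/s × 0.45 s × 1000 mL/L = 540.0 mL.
R = (PIP − Pplat)/V̇ = (21.4 − 14.8) / 1.2 = 6.6/1.2 = 5.5 cmH2O·s/L.
C = Vt/(Pplat − PEEP) = 540.0 / (14.8 − 7) = 540.0/7.8 = 69.231 mL/cmH2O.
τ = R × C = 5.5 × 0.06923 L/cmH2O = 0.3808 s.
Fraction remaining = e^(−Te/τ) = e^(−0.55/0.3808) = 0.2359; trapped volume = 540.0 × 0.2359 = 127.39 mL.
Additional alveolar pressure from trapping ≈ V_trapped / C = 127.39 / 69.231 = 1.84 cmH2O.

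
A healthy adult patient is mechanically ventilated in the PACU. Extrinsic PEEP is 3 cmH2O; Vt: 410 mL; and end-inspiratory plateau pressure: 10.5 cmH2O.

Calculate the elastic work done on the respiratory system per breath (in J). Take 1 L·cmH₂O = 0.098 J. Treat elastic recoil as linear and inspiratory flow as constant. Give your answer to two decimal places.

Elastic work ≈ ½ × (Pplat − PEEP) × Vt = 0.5 × (10.5 − 3) × 0.410 L = 0.5 × 7.5 × 0.410 = 1.538 L·cmH2O.
× 0.098 J/(L·cmH2O) → 0.1507 J.

0.15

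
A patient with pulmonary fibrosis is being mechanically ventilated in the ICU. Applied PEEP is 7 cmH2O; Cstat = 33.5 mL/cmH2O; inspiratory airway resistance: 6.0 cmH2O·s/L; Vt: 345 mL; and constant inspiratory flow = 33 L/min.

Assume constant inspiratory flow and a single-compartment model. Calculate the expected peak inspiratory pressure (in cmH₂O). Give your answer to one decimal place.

Flow: 33 L/min ÷ 60 = 0.55 L/s.
Equation of motion (constant flow): PIP = Vt/C + R·V̇ + PEEP.
PIP = 345/33.5 + 6.0×0.55 + 7 = 10.299 + 3.3 + 7 = 20.599 cmH2O.

20.6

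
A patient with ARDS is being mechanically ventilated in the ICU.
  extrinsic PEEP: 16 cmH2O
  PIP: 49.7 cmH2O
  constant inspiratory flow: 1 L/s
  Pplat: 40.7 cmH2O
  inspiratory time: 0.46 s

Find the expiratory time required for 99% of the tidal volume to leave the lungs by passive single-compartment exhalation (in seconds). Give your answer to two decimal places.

0.77

Vt = flow × Ti = 1 L/s × 0.46 s × 1000 mL/L = 460.0 mL.
R = (PIP − Pplat)/V̇ = (49.7 − 40.7) / 1 = 9.0/1 = 9.0 cmH2O·s/L.
C = Vt/(Pplat − PEEP) = 460.0 / (40.7 − 16) = 460.0/24.7 = 18.623 mL/cmH2O.
τ = R × C = 9.0 × 0.01862 L/cmH2O = 0.1676 s.
t = −τ·ln(1 − 0.99) = −0.1676·ln(0.01) = 0.7718 s.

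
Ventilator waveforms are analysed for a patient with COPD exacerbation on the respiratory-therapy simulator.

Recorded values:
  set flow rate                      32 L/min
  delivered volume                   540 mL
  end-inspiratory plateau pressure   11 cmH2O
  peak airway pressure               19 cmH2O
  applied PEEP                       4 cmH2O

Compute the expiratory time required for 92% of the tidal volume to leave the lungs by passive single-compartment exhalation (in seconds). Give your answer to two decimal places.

2.92

Flow: 32 L/min ÷ 60 = 0.5333 L/s.
R = (PIP − Pplat)/V̇ = (19 − 11) / 0.5333 = 8.0/0.5333 = 15.001 cmH2O·s/L.
C = Vt/(Pplat − PEEP) = 540.0 / (11 − 4) = 540.0/7.0 = 77.143 mL/cmH2O.
τ = R × C = 15.001 × 0.07714 L/cmH2O = 1.157 s.
t = −τ·ln(1 − 0.92) = −1.157·ln(0.08) = 2.922 s.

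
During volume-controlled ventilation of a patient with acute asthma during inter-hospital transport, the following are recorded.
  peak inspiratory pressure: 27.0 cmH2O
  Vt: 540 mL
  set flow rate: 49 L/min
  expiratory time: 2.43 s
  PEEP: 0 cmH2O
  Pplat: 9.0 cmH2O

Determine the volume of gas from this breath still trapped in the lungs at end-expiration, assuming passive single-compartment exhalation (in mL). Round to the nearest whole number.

Flow: 49 L/min ÷ 60 = 0.8167 L/s.
R = (PIP − Pplat)/V̇ = (27.0 − 9.0) / 0.8167 = 18.0/0.8167 = 22.04 cmH2O·s/L.
C = Vt/(Pplat − PEEP) = 540.0 / (9.0 − 0) = 540.0/9.0 = 60.0 mL/cmH2O.
τ = R × C = 22.04 × 0.06 L/cmH2O = 1.322 s.
Fraction remaining = e^(−Te/τ) = e^(−2.43/1.322) = 0.1591.
Trapped volume = 540.0 × 0.1591 = 85.914 mL.

86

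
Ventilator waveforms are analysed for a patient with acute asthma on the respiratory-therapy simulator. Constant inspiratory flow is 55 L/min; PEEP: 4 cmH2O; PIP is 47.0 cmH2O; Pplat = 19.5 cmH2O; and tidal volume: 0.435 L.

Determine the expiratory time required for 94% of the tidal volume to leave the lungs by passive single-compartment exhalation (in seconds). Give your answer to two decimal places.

Flow: 55 L/min ÷ 60 = 0.9167 L/s.
R = (PIP − Pplat)/V̇ = (47.0 − 19.5) / 0.9167 = 27.5/0.9167 = 29.999 cmH2O·s/L.
C = Vt/(Pplat − PEEP) = 435.0 / (19.5 − 4) = 435.0/15.5 = 28.065 mL/cmH2O.
τ = R × C = 29.999 × 0.02807 L/cmH2O = 0.8421 s.
t = −τ·ln(1 − 0.94) = −0.8421·ln(0.06) = 2.369 s.

2.37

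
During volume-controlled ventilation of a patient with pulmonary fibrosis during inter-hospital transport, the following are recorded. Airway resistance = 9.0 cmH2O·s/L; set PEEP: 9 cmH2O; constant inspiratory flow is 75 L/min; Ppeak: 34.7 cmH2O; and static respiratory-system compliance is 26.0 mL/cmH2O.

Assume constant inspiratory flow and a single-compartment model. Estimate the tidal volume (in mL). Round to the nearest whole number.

Flow: 75 L/min ÷ 60 = 1.25 L/s.
Equation of motion (constant flow): PIP = Vt/C + R·V̇ + PEEP.
Vt/C = PIP − R·V̇ − PEEP = 34.7 − 11.25 − 9 = 14.45 cmH2O.
Vt = C × 14.45 = 26.0 × 14.45 = 375.7 mL.

376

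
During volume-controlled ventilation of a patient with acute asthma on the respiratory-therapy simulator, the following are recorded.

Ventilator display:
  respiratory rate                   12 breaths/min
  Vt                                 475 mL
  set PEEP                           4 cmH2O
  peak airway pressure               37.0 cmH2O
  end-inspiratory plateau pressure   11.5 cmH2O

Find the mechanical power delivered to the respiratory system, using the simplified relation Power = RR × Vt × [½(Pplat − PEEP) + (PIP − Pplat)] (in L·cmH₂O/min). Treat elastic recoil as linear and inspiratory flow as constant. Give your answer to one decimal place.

166.7

Per-breath work = Vt × [½(Pplat−PEEP) + (PIP−Pplat)] = 0.475 × [0.5×7.5 + 25.5] = 0.475 × 29.25 = 13.894 L·cmH2O.
Power = 12 × 13.894 = 166.73 L·cmH2O/min.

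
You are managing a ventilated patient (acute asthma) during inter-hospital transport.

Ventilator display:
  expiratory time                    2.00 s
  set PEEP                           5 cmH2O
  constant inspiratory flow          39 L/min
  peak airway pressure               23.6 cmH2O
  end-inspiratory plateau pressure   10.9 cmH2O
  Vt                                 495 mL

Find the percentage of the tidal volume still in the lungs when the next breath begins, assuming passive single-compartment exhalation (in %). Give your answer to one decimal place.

29.5

Flow: 39 L/min ÷ 60 = 0.65 L/s.
R = (PIP − Pplat)/V̇ = (23.6 − 10.9) / 0.65 = 12.7/0.65 = 19.538 cmH2O·s/L.
C = Vt/(Pplat − PEEP) = 495.0 / (10.9 − 5) = 495.0/5.9 = 83.898 mL/cmH2O.
τ = R × C = 19.538 × 0.0839 L/cmH2O = 1.639 s.
Fraction remaining at end-expiration = e^(−Te/τ) = e^(−2.00/1.639) = 0.2952 → 29.52%.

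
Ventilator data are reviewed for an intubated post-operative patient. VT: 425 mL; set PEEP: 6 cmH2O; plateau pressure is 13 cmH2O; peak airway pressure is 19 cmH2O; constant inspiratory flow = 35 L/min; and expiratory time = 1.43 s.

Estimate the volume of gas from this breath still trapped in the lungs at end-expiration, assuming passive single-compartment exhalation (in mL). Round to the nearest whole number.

43

Flow: 35 L/min ÷ 60 = 0.5833 L/s.
R = (PIP − Pplat)/V̇ = (19 − 13) / 0.5833 = 6.0/0.5833 = 10.286 cmH2O·s/L.
C = Vt/(Pplat − PEEP) = 425.0 / (13 − 6) = 425.0/7.0 = 60.714 mL/cmH2O.
τ = R × C = 10.286 × 0.06071 L/cmH2O = 0.6245 s.
Fraction remaining = e^(−Te/τ) = e^(−1.43/0.6245) = 0.1013.
Trapped volume = 425.0 × 0.1013 = 43.053 mL.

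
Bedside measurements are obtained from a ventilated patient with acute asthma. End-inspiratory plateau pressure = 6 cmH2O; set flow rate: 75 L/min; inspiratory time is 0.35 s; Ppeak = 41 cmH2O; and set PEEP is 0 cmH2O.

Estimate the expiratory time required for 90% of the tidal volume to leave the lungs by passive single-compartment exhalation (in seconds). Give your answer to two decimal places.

Flow: 75 L/min ÷ 60 = 1.25 L/s.
Vt = flow × Ti = 1.25 L/s × 0.35 s × 1000 mL/L = 437.5 mL.
R = (PIP − Pplat)/V̇ = (41 − 6) / 1.25 = 35.0/1.25 = 28.0 cmH2O·s/L.
C = Vt/(Pplat − PEEP) = 437.5 / (6 − 0) = 437.5/6.0 = 72.917 mL/cmH2O.
τ = R × C = 28.0 × 0.07292 L/cmH2O = 2.042 s.
t = −τ·ln(1 − 0.90) = −2.042·ln(0.1) = 4.702 s.

4.70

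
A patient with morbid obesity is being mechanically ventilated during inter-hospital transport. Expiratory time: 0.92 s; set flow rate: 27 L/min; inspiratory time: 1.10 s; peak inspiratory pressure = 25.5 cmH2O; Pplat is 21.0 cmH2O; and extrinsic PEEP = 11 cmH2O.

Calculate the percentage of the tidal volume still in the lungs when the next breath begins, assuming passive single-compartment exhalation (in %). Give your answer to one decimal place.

Flow: 27 L/min ÷ 60 = 0.45 L/s.
Vt = flow × Ti = 0.45 L/s × 1.10 s × 1000 mL/L = 495.0 mL.
R = (PIP − Pplat)/V̇ = (25.5 − 21.0) / 0.45 = 4.5/0.45 = 10.0 cmH2O·s/L.
C = Vt/(Pplat − PEEP) = 495.0 / (21.0 − 11) = 495.0/10.0 = 49.5 mL/cmH2O.
τ = R × C = 10.0 × 0.0495 L/cmH2O = 0.495 s.
Fraction remaining at end-expiration = e^(−Te/τ) = e^(−0.92/0.495) = 0.1559 → 15.59%.

15.6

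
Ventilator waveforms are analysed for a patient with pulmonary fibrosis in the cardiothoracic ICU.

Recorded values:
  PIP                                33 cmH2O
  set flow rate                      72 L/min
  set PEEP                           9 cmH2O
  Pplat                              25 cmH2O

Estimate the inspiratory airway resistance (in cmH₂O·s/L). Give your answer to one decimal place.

6.7

Flow: 72 L/min ÷ 60 = 1.2 L/s.
Raw = (PIP − Pplat) / flow = (33 − 25) / 1.2 = 8.0 / 1.2 = 6.667 cmH2O·s/L.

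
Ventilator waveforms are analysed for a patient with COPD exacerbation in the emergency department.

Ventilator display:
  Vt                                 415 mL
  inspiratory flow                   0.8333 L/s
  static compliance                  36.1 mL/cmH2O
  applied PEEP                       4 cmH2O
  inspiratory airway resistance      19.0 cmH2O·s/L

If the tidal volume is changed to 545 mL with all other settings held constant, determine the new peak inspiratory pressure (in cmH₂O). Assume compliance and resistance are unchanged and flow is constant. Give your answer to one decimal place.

34.9

PIP = Vt/C + R·V̇ + PEEP (constant-flow equation of motion).
Only the elastic term changes: ΔPIP = ΔVt / C = (545 − 415) / 36.1 = 3.601 cmH2O.
Original PIP = 415/36.1 + 19.0×0.8333 + 4 = 31.329 cmH2O; new PIP = 31.329 + (3.601) = 34.93 cmH2O.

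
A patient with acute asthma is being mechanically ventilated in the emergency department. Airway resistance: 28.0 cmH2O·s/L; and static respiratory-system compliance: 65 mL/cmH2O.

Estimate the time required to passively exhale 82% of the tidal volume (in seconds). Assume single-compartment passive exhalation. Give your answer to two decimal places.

τ = R × C = 28.0 × 65 mL/cmH2O = 28.0 × 0.065 L/cmH2O = 1.82 s.
Exhaled fraction f = 1 − e^(−t/τ) → t = −τ·ln(1 − f) = −1.82·ln(0.18) = 3.121 s.

3.12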